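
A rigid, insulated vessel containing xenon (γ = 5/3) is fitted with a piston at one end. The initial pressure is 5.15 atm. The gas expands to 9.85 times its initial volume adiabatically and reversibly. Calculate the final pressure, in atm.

P₂ ≈ 0.114 atm

Adiabatic: P₁V₁^γ = P₂V₂^γ ⇒ P₂ = P₁ (V₁/V₂)^γ.
P₂ = 5.15 × (1/9.85)^(5/3) = 0.1138 atm.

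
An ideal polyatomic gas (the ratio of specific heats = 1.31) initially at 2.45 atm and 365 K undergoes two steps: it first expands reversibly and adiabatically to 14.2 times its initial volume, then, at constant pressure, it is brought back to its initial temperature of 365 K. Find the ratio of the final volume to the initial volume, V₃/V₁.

Adiabatic step: V₂/V₁ = 14.2; T₂ = T₁·(1/14.2)^(0.31) = 160.4 K.
Isobaric step: V₃/V₂ = T₃/T₂ = 365/160.4.
V₃/V₁ = (V₂/V₁)(V₃/V₂) = 14.2 × (365/160.4) = 32.32.

V₃/V₁ ≈ 32.3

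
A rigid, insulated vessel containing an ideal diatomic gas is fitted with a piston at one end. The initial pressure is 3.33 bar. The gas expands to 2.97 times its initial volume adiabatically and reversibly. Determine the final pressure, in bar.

P₂ ≈ 0.725 bar

Adiabatic: P₁V₁^γ = P₂V₂^γ ⇒ P₂ = P₁ (V₁/V₂)^γ.
For a diatomic ideal gas γ = 7/5.
P₂ = 3.33 × (1/2.97)^(7/5) = 0.7254 bar.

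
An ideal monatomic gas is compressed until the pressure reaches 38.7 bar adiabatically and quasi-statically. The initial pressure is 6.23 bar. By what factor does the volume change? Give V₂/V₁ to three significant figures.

V₂/V₁ ≈ 0.334

From PV^γ = const, V₂/V₁ = (P₁/P₂)^(1/γ).
For a monatomic ideal gas γ = 5/3.
V₂/V₁ = (6.23/38.7)^(3/5) = 0.3342.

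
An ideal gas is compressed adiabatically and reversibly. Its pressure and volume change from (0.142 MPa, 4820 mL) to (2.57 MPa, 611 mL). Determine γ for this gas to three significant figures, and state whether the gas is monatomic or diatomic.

PV^γ = const ⇒ γ = ln(P₂/P₁) / ln(V₁/V₂).
γ = ln(2.57/0.142) / ln(4820/611) = 1.402.
γ ≈ 1.40 is close to 7/5, so the gas is diatomic.

γ ≈ 1.40; diatomic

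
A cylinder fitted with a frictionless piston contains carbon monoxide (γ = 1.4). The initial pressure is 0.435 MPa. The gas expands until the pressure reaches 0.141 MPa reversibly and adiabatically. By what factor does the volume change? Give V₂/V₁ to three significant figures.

V₂/V₁ ≈ 2.24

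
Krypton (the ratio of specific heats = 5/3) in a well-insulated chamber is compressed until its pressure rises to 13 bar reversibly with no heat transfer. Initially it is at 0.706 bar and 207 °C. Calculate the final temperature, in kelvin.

Adiabatic: T₂/T₁ = (P₂/P₁)^((γ−1)/γ).
T₁ = 207 °C = 480.1 K.
T₂ = 480.1 × (13/0.706)^(2/5) = 1540 K.

T₂ ≈ 1540 K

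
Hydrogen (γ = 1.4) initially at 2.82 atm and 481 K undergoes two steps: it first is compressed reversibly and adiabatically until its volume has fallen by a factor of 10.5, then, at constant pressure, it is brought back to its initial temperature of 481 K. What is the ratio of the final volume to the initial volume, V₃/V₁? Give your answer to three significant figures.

V₃/V₁ ≈ 0.0372

Adiabatic step: V₂/V₁ = 0.09524; T₂ = T₁·10.5^(0.4) = 1232 K.
Isobaric step: V₃/V₂ = T₃/T₂ = 481/1232.
V₃/V₁ = (V₂/V₁)(V₃/V₂) = 0.09524 × (481/1232) = 0.03718.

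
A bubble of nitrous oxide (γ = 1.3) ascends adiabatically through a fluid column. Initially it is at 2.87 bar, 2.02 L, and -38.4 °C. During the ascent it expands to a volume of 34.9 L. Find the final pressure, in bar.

P₂ ≈ 0.0707 bar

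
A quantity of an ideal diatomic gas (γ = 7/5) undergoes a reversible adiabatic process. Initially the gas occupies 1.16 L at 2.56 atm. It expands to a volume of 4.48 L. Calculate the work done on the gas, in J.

W ≈ -314 J

P₂ = P₁(V₁/V₂)^γ = 2.56×(1.16/4.48)^(7/5) = 0.3861 atm.
For a reversible adiabat, W_by_gas = (P₁V₁ − P₂V₂)/(γ−1).
W_by = (259400×0.00116 − 39120×0.00448) / (2/5) = 314.1 J.
W_on_gas = −W_by = -314.1 J.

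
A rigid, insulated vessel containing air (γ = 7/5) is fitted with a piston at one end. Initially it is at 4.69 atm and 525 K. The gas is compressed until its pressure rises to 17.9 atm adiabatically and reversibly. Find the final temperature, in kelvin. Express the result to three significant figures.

Along an adiabat T P^((1−γ)/γ) is constant, so T₂ = T₁ (P₂/P₁)^((γ−1)/γ).
T₂ = 525 × (17.9/4.69)^(2/7) = 769.8 K.

T₂ ≈ 770 K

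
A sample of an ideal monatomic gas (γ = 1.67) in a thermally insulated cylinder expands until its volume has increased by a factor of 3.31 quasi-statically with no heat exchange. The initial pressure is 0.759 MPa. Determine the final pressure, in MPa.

P₂ ≈ 0.103 MPa

Since PV^γ is constant along a reversible adiabat, P₂ = P₁ (V₁/V₂)^γ.
P₂ = 0.759 × (1/3.31)^(1.67) = 0.1028 MPa.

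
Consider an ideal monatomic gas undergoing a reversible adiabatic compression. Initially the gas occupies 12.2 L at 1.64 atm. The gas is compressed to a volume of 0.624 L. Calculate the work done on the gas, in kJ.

W ≈ 19.0 kJ

γ = 5/3 for a monatomic ideal gas.
P₂ = P₁(V₁/V₂)^γ = 1.64×(12.2/0.624)^(5/3) = 232.7 atm.
For a reversible adiabat, W_by_gas = (P₁V₁ − P₂V₂)/(γ−1).
W_by = (166200×0.0122 − 2.358×10^7×0.000624) / (2/3) = -19030 J.
W_on_gas = −W_by = 19030 J.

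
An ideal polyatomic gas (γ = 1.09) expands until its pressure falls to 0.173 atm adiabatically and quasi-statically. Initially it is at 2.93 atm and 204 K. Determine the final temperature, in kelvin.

Adiabatic: T₂/T₁ = (P₂/P₁)^((γ−1)/γ).
T₂ = 204 × (0.173/2.93)^(0.0826) = 161.5 K.

T₂ ≈ 161 K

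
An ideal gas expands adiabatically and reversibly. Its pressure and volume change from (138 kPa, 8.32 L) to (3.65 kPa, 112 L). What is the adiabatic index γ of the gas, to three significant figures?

γ ≈ 1.40

PV^γ = const ⇒ γ = ln(P₂/P₁) / ln(V₁/V₂).
γ = ln(3.65/138) / ln(8.32/112) = 1.397.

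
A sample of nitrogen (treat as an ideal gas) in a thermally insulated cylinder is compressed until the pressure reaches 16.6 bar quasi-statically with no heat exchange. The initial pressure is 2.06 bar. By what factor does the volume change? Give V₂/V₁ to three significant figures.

V₂/V₁ ≈ 0.225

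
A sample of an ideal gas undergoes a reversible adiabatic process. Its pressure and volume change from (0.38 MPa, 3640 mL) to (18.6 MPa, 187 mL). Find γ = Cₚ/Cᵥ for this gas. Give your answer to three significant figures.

PV^γ = const ⇒ γ = ln(P₂/P₁) / ln(V₁/V₂).
γ = ln(18.6/0.38) / ln(3640/187) = 1.311.

γ ≈ 1.31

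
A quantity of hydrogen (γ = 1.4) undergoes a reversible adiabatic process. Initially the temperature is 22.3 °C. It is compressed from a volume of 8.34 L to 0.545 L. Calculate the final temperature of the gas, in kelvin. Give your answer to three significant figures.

Adiabatic: T₁V₁^(γ−1) = T₂V₂^(γ−1) ⇒ T₂ = T₁ (V₁/V₂)^(γ−1).
T₁ = 22.3 °C = 295.4 K.
T₂ = 295.4 × (8.34/0.545)^(0.4) = 879.8 K.

T₂ ≈ 880 K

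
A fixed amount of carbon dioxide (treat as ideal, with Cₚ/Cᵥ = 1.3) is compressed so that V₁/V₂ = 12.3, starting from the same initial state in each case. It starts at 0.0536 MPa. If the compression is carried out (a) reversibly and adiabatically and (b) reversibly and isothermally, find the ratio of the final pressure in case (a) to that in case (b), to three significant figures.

P_adiabatic / P_isothermal ≈ 2.12

Isothermal: P_b = P₁(V₁/V₂) = 0.0536×12.3.
Adiabatic: P_a = P₁(V₁/V₂)^γ = 0.0536×12.3^(1.3).
P_a/P_b = (V₁/V₂)^(γ−1) = 12.3^(0.3) = 2.123.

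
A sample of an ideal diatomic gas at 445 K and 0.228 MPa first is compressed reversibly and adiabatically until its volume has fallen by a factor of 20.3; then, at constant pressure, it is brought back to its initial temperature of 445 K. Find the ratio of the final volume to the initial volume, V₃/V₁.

For a diatomic ideal gas γ = 7/5.
Adiabatic step: V₂/V₁ = 0.04926; T₂ = T₁·20.3^(2/5) = 1484 K.
Isobaric step: V₃/V₂ = T₃/T₂ = 445/1484.
V₃/V₁ = (V₂/V₁)(V₃/V₂) = 0.04926 × (445/1484) = 0.01477.

V₃/V₁ ≈ 0.0148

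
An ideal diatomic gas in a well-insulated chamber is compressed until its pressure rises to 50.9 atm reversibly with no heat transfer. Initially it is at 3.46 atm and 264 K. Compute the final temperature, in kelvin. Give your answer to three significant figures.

T₂ ≈ 569 K

Along an adiabat T P^((1−γ)/γ) is constant, so T₂ = T₁ (P₂/P₁)^((γ−1)/γ).
For a diatomic ideal gas γ = 7/5, so (γ−1)/γ = 2/7.
T₂ = 264 × (50.9/3.46)^(2/7) = 569.1 K.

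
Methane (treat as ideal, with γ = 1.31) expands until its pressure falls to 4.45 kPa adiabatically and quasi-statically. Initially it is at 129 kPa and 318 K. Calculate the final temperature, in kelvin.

Adiabatic: T₂/T₁ = (P₂/P₁)^((γ−1)/γ).
T₂ = 318 × (4.45/129)^(0.237) = 143.4 K.

T₂ ≈ 143 K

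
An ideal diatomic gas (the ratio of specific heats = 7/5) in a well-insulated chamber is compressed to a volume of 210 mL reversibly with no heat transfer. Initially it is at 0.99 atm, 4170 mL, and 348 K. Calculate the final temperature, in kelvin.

Adiabatic: T₁V₁^(γ−1) = T₂V₂^(γ−1) ⇒ T₂ = T₁ (V₁/V₂)^(γ−1).
T₂ = 348 × (4170/210)^(2/5) = 1150 K.

T₂ ≈ 1150 K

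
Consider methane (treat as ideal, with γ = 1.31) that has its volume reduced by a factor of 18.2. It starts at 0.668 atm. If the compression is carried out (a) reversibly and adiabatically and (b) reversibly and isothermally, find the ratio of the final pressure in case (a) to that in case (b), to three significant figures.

Isothermal: P_b = P₁(V₁/V₂) = 0.668×18.2.
Adiabatic: P_a = P₁(V₁/V₂)^γ = 0.668×18.2^(1.31).
P_a/P_b = (V₁/V₂)^(γ−1) = 18.2^(0.31) = 2.458.

P_adiabatic / P_isothermal ≈ 2.46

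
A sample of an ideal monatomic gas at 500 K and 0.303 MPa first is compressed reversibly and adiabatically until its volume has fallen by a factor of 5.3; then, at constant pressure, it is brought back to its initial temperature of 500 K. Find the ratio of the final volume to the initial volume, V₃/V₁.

V₃/V₁ ≈ 0.0621

For a monatomic ideal gas γ = 5/3.
Adiabatic step: V₂/V₁ = 0.1887; T₂ = T₁·5.3^(2/3) = 1520 K.
Isobaric step: V₃/V₂ = T₃/T₂ = 500/1520.
V₃/V₁ = (V₂/V₁)(V₃/V₂) = 0.1887 × (500/1520) = 0.06207.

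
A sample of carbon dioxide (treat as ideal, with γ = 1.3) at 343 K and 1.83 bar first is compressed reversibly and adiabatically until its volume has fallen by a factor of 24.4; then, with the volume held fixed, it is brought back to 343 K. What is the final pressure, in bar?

P₃ ≈ 44.7 bar

Adiabatic step (PV^γ = const): P₂ = 1.83×24.4^(1.3) = 116.4 bar; T₂ = 343×24.4^(0.3) = 894.4 K.
Isochoric: P₃ = P₂(T₃/T₂) = 116.4 × (343/894.4) = 44.65 bar.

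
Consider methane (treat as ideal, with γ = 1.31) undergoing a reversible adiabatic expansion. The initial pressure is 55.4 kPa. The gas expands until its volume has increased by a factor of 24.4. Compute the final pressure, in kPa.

P₂ ≈ 0.843 kPa

Adiabatic: P₁V₁^γ = P₂V₂^γ ⇒ P₂ = P₁ (V₁/V₂)^γ.
P₂ = 55.4 × (1/24.4)^(1.31) = 0.8434 kPa.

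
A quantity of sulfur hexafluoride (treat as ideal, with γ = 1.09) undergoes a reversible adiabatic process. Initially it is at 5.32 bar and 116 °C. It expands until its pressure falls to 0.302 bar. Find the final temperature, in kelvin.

Adiabatic: T₂/T₁ = (P₂/P₁)^((γ−1)/γ).
T₁ = 116 °C = 389.1 K.
T₂ = 389.1 × (0.302/5.32)^(0.0826) = 307.1 K.

T₂ ≈ 307 K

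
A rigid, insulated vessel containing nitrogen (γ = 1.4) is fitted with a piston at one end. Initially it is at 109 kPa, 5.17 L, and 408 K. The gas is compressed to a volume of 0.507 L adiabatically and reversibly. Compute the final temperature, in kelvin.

T₂ ≈ 1030 K

Adiabatic: T₁V₁^(γ−1) = T₂V₂^(γ−1) ⇒ T₂ = T₁ (V₁/V₂)^(γ−1).
T₂ = 408 × (5.17/0.507)^(0.4) = 1033 K.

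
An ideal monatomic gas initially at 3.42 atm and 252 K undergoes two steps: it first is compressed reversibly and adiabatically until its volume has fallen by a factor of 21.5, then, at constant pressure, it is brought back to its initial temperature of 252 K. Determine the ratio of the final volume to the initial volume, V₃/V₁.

V₃/V₁ ≈ 0.00602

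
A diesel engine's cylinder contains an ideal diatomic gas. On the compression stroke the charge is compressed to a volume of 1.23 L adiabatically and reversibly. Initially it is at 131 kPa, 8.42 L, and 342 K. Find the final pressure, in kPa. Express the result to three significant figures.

P₂ ≈ 1940 kPa

Adiabatic: P₁V₁^γ = P₂V₂^γ ⇒ P₂ = P₁ (V₁/V₂)^γ.
γ = 7/5 for a diatomic ideal gas.
P₂ = 131 × (8.42/1.23)^(7/5) = 1936 kPa.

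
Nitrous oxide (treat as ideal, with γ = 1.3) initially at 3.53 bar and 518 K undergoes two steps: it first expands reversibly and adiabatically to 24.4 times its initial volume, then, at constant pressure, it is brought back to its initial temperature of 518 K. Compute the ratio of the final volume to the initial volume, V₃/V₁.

Adiabatic step: V₂/V₁ = 24.4; T₂ = T₁·(1/24.4)^(0.3) = 198.7 K.
Isobaric step: V₃/V₂ = T₃/T₂ = 518/198.7.
V₃/V₁ = (V₂/V₁)(V₃/V₂) = 24.4 × (518/198.7) = 63.62.

V₃/V₁ ≈ 63.6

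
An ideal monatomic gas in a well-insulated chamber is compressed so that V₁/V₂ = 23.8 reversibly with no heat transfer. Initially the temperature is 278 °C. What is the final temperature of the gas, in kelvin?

For a reversible adiabat TV^(γ−1) is constant, so T₂ = T₁ (V₁/V₂)^(γ−1).
For a monatomic ideal gas γ = 5/3, so γ−1 = 2/3.
T₁ = 278 °C = 551.1 K.
T₂ = 551.1 × 23.8^(2/3) = 4560 K.

T₂ ≈ 4560 K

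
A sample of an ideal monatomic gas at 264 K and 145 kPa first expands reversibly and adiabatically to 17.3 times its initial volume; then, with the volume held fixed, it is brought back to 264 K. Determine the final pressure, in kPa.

For a monatomic ideal gas γ = 5/3.
Adiabatic step (PV^γ = const): P₂ = 145×(1/17.3)^(5/3) = 1.253 kPa; T₂ = 264×(1/17.3)^(2/3) = 39.47 K.
Isochoric: P₃ = P₂(T₃/T₂) = 1.253 × (264/39.47) = 8.382 kPa.

P₃ ≈ 8.38 kPa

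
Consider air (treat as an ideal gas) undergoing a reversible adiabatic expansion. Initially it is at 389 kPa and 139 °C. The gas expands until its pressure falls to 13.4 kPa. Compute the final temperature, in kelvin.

T₂ ≈ 157 K

Adiabatic: T₂/T₁ = (P₂/P₁)^((γ−1)/γ).
For a diatomic ideal gas γ = 7/5, so (γ−1)/γ = 2/7.
T₁ = 139 °C = 412.1 K.
T₂ = 412.1 × (13.4/389)^(2/7) = 157.4 K.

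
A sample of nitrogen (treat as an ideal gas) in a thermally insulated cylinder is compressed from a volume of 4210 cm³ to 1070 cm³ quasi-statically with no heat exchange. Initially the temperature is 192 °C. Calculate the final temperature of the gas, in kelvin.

T₂ ≈ 805 K

For a reversible adiabat TV^(γ−1) is constant, so T₂ = T₁ (V₁/V₂)^(γ−1).
For a diatomic ideal gas γ = 7/5, so γ−1 = 2/5.
T₁ = 192 °C = 465.1 K.
T₂ = 465.1 × (4210/1070)^(2/5) = 804.5 K.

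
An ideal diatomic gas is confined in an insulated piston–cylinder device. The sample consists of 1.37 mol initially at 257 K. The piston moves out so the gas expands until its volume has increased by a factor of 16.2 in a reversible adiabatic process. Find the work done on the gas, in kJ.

Adiabatic: T₁V₁^(γ−1) = T₂V₂^(γ−1) ⇒ T₂ = T₁ (V₁/V₂)^(γ−1).
γ = 7/5 for a diatomic ideal gas, so γ−1 = 2/5.
T₂ = 257 × (1/16.2)^(2/5) = 84.36 K.
Q = 0, so ΔU = W_on_gas = nCᵥΔT with Cᵥ = R/(γ−1) = 20.79 J/(mol·K).
ΔU = 1.37 × 20.79 × (84.36 − 257) = -4916 J.

W ≈ -4.92 kJ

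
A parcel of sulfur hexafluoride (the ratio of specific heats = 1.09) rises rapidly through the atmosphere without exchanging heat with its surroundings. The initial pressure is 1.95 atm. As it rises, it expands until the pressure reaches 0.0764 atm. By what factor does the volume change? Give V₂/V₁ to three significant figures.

V₂/V₁ ≈ 19.5

From PV^γ = const, V₂/V₁ = (P₁/P₂)^(1/γ).
V₂/V₁ = (1.95/0.0764)^(0.917) = 19.53.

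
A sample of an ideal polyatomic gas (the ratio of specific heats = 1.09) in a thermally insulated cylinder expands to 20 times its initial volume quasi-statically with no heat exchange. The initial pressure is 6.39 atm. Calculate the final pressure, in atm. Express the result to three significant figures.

P₂ ≈ 0.244 atm

Since PV^γ is constant along a reversible adiabat, P₂ = P₁ (V₁/V₂)^γ.
P₂ = 6.39 × (1/20)^(1.09) = 0.244 atm.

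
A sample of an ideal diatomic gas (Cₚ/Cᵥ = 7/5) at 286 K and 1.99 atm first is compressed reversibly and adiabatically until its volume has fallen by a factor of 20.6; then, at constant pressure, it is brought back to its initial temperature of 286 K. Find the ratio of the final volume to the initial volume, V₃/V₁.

V₃/V₁ ≈ 0.0145

Adiabatic step: V₂/V₁ = 0.04854; T₂ = T₁·20.6^(2/5) = 959.2 K.
Isobaric step: V₃/V₂ = T₃/T₂ = 286/959.2.
V₃/V₁ = (V₂/V₁)(V₃/V₂) = 0.04854 × (286/959.2) = 0.01447.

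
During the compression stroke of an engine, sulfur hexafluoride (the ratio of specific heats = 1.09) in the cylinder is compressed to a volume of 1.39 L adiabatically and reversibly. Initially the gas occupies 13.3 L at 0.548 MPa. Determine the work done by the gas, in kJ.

W ≈ -18.3 kJ

P₂ = P₁(V₁/V₂)^γ = 0.548×(13.3/1.39)^(1.09) = 6.425 MPa.
For a reversible adiabat, W_by_gas = (P₁V₁ − P₂V₂)/(γ−1).
W_by = (548000×0.0133 − 6.425×10^6×0.00139) / (0.09) = -18250 J.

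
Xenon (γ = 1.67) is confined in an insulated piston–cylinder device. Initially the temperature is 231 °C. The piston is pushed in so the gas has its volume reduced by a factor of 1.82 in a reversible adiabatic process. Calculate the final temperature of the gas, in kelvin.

T₂ ≈ 753 K

Adiabatic: T₁V₁^(γ−1) = T₂V₂^(γ−1) ⇒ T₂ = T₁ (V₁/V₂)^(γ−1).
T₁ = 231 °C = 504.1 K.
T₂ = 504.1 × 1.82^(0.67) = 753 K.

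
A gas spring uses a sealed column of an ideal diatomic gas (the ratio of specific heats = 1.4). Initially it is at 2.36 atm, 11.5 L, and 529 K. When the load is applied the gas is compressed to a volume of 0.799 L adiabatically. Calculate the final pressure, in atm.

P₂ ≈ 98.7 atm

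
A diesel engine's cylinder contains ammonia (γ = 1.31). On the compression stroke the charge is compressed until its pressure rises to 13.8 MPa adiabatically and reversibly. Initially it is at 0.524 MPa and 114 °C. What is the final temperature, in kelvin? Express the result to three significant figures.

T₂ ≈ 840 K

Adiabatic: T₂/T₁ = (P₂/P₁)^((γ−1)/γ).
T₁ = 114 °C = 387.1 K.
T₂ = 387.1 × (13.8/0.524)^(0.237) = 839.5 K.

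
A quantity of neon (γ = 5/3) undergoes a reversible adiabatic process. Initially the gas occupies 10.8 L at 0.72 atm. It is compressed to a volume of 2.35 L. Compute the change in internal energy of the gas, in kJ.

P₂ = P₁(V₁/V₂)^γ = 0.72×(10.8/2.35)^(5/3) = 9.147 atm.
For a reversible adiabat, W_by_gas = (P₁V₁ − P₂V₂)/(γ−1).
W_by = (72950×0.0108 − 926800×0.00235) / (2/3) = -2085 J.
Q = 0 ⇒ ΔU = −W_by = 2085 J.

ΔU ≈ 2.09 kJ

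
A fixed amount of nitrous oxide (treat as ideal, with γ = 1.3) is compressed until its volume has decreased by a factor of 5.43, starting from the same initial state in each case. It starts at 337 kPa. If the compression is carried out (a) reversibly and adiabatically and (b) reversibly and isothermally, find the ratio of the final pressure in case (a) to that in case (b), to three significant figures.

Isothermal: P_b = P₁(V₁/V₂) = 337×5.43.
Adiabatic: P_a = P₁(V₁/V₂)^γ = 337×5.43^(1.3).
P_a/P_b = (V₁/V₂)^(γ−1) = 5.43^(0.3) = 1.661.

P_adiabatic / P_isothermal ≈ 1.66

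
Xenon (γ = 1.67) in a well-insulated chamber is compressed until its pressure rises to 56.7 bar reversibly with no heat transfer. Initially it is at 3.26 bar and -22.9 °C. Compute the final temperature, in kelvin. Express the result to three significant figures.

T₂ ≈ 787 K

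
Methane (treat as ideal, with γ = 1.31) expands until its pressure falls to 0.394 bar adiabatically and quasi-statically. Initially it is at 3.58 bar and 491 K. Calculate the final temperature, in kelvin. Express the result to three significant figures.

T₂ ≈ 291 K

Adiabatic: T₂/T₁ = (P₂/P₁)^((γ−1)/γ).
T₂ = 491 × (0.394/3.58)^(0.237) = 291.3 K.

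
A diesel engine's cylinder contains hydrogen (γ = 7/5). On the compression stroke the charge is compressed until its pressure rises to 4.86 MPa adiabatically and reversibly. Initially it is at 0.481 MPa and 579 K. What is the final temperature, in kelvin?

Adiabatic: T₂/T₁ = (P₂/P₁)^((γ−1)/γ).
T₂ = 579 × (4.86/0.481)^(2/7) = 1121 K.

T₂ ≈ 1120 K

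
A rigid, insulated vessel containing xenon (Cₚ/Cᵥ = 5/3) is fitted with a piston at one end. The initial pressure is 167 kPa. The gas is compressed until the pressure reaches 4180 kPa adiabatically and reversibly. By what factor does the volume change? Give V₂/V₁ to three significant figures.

From PV^γ = const, V₂/V₁ = (P₁/P₂)^(1/γ).
V₂/V₁ = (167/4180)^(3/5) = 0.1449.

V₂/V₁ ≈ 0.145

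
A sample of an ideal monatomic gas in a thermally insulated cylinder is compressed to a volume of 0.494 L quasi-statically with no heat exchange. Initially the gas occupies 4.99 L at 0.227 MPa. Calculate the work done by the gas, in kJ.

W ≈ -6.24 kJ

γ = 5/3 for a monatomic ideal gas.
P₂ = P₁(V₁/V₂)^γ = 0.227×(4.99/0.494)^(5/3) = 10.71 MPa.
For a reversible adiabat, W_by_gas = (P₁V₁ − P₂V₂)/(γ−1).
W_by = (227000×0.00499 − 1.071×10^7×0.000494) / (2/3) = -6241 J.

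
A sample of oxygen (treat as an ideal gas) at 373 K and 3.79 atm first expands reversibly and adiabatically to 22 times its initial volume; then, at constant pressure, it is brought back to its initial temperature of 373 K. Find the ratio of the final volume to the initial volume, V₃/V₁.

For a diatomic ideal gas γ = 7/5.
Adiabatic step: V₂/V₁ = 22; T₂ = T₁·(1/22)^(2/5) = 108.3 K.
Isobaric step: V₃/V₂ = T₃/T₂ = 373/108.3.
V₃/V₁ = (V₂/V₁)(V₃/V₂) = 22 × (373/108.3) = 75.75.

V₃/V₁ ≈ 75.8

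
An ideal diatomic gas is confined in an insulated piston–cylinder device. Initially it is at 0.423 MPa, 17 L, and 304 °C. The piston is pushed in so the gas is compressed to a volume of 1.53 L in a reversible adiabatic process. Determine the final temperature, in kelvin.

For a reversible adiabat TV^(γ−1) is constant, so T₂ = T₁ (V₁/V₂)^(γ−1).
γ = 7/5 for a diatomic ideal gas.
T₁ = 304 °C = 577.1 K.
T₂ = 577.1 × (17/1.53)^(2/5) = 1512 K.

T₂ ≈ 1510 K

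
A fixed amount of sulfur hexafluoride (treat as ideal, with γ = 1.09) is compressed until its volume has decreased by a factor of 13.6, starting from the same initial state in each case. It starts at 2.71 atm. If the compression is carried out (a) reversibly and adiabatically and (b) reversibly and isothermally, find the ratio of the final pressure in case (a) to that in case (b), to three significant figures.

Isothermal: P_b = P₁(V₁/V₂) = 2.71×13.6.
Adiabatic: P_a = P₁(V₁/V₂)^γ = 2.71×13.6^(1.09).
P_a/P_b = (V₁/V₂)^(γ−1) = 13.6^(0.09) = 1.265.

P_adiabatic / P_isothermal ≈ 1.26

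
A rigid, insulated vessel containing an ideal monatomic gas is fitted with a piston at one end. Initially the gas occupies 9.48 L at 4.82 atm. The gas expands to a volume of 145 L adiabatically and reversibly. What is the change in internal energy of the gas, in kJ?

ΔU ≈ -5.82 kJ

γ = 5/3 for a monatomic ideal gas.
P₂ = P₁(V₁/V₂)^γ = 4.82×(9.48/145)^(5/3) = 0.05114 atm.
For a reversible adiabat, W_by_gas = (P₁V₁ − P₂V₂)/(γ−1).
W_by = (488400×0.00948 − 5182×0.145) / (2/3) = 5818 J.
Q = 0 ⇒ ΔU = −W_by = -5818 J.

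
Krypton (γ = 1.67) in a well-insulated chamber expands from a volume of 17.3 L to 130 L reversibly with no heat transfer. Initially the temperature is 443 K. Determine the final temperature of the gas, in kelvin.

T₂ ≈ 115 K

Adiabatic: T₁V₁^(γ−1) = T₂V₂^(γ−1) ⇒ T₂ = T₁ (V₁/V₂)^(γ−1).
T₂ = 443 × (17.3/130)^(0.67) = 114.7 K.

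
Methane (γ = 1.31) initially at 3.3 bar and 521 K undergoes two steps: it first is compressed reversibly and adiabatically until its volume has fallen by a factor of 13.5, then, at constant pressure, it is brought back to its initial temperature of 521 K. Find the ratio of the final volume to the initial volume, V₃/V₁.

Adiabatic step: V₂/V₁ = 0.07407; T₂ = T₁·13.5^(0.31) = 1167 K.
Isobaric step: V₃/V₂ = T₃/T₂ = 521/1167.
V₃/V₁ = (V₂/V₁)(V₃/V₂) = 0.07407 × (521/1167) = 0.03306.

V₃/V₁ ≈ 0.0331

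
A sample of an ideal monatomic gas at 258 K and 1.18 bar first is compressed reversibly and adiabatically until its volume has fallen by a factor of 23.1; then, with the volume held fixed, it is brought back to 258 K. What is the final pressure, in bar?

P₃ ≈ 27.3 bar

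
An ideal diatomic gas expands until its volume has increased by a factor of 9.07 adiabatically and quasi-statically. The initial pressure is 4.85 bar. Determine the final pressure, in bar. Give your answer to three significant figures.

P₂ ≈ 0.221 bar

Adiabatic: P₁V₁^γ = P₂V₂^γ ⇒ P₂ = P₁ (V₁/V₂)^γ.
For a diatomic ideal gas γ = 7/5.
P₂ = 4.85 × (1/9.07)^(7/5) = 0.2214 bar.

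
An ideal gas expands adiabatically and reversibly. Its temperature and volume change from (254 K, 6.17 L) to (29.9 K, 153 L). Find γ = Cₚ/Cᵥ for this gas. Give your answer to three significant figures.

γ ≈ 1.67

TV^(γ−1) = const ⇒ γ − 1 = ln(T₂/T₁) / ln(V₁/V₂).
γ = 1 + ln(29.9/254) / ln(6.17/153) = 1.666.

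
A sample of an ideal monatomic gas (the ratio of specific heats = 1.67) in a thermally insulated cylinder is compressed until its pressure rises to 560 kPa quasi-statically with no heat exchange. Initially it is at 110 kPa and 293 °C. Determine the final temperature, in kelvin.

T₂ ≈ 1090 K

Along an adiabat T P^((1−γ)/γ) is constant, so T₂ = T₁ (P₂/P₁)^((γ−1)/γ).
T₁ = 293 °C = 566.1 K.
T₂ = 566.1 × (560/110)^(0.401) = 1088 K.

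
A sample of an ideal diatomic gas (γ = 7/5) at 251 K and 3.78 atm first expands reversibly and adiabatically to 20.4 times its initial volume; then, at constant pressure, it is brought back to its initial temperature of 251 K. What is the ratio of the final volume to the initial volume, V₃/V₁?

V₃/V₁ ≈ 68.2

Adiabatic step: V₂/V₁ = 20.4; T₂ = T₁·(1/20.4)^(2/5) = 75.13 K.
Isobaric step: V₃/V₂ = T₃/T₂ = 251/75.13.
V₃/V₁ = (V₂/V₁)(V₃/V₂) = 20.4 × (251/75.13) = 68.15.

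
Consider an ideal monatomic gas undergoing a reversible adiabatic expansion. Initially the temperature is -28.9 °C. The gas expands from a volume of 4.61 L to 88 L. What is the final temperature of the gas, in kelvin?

For a reversible adiabat TV^(γ−1) is constant, so T₂ = T₁ (V₁/V₂)^(γ−1).
For a monatomic ideal gas γ = 5/3, so γ−1 = 2/3.
T₁ = -28.9 °C = 244.2 K.
T₂ = 244.2 × (4.61/88)^(2/3) = 34.2 K.

T₂ ≈ 34.2 K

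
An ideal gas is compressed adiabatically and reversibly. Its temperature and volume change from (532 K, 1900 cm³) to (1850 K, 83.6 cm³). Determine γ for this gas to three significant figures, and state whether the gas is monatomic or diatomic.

γ ≈ 1.40; diatomic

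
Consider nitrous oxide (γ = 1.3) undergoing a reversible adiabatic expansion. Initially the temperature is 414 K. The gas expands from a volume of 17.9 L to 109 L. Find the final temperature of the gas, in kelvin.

Adiabatic: T₁V₁^(γ−1) = T₂V₂^(γ−1) ⇒ T₂ = T₁ (V₁/V₂)^(γ−1).
T₂ = 414 × (17.9/109)^(0.3) = 240.8 K.

T₂ ≈ 241 K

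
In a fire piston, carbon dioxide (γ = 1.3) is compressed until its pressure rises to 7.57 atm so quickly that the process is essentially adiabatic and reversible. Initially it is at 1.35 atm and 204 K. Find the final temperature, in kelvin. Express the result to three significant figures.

T₂ ≈ 304 K

Adiabatic: T₂/T₁ = (P₂/P₁)^((γ−1)/γ).
T₂ = 204 × (7.57/1.35)^(0.231) = 303.7 K.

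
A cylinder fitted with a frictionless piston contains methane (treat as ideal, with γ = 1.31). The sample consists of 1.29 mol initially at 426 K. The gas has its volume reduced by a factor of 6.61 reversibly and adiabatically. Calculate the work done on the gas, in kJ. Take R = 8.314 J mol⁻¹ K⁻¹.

Adiabatic: T₁V₁^(γ−1) = T₂V₂^(γ−1) ⇒ T₂ = T₁ (V₁/V₂)^(γ−1).
T₂ = 426 × 6.61^(0.31) = 765 K.
Q = 0, so ΔU = W_on_gas = nCᵥΔT with Cᵥ = R/(γ−1) = 26.82 J/(mol·K).
ΔU = 1.29 × 26.82 × (765 − 426) = 11730 J.

W ≈ 11.7 kJ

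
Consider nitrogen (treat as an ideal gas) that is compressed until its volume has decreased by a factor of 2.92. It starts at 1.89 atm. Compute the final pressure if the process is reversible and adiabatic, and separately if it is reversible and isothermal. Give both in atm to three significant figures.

For a diatomic ideal gas γ = 7/5.
Isothermal: P₂ = P₁(V₁/V₂) = 1.89×2.92 = 5.519 atm.
Adiabatic: P₂ = P₁(V₁/V₂)^γ = 1.89×2.92^(7/5) = 8.472 atm.

adiabatic: 8.47 atm; isothermal: 5.52 atm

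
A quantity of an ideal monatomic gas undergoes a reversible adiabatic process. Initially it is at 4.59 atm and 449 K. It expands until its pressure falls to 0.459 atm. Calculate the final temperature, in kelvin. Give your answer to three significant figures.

Along an adiabat T P^((1−γ)/γ) is constant, so T₂ = T₁ (P₂/P₁)^((γ−1)/γ).
For a monatomic ideal gas γ = 5/3, so (γ−1)/γ = 2/5.
T₂ = 449 × (0.459/4.59)^(2/5) = 178.8 K.

T₂ ≈ 179 K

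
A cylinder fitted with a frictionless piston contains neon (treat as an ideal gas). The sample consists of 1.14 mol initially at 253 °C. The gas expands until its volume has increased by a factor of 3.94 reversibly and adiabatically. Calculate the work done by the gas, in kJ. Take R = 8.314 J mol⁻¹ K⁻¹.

W ≈ 4.48 kJ

For a reversible adiabat TV^(γ−1) is constant, so T₂ = T₁ (V₁/V₂)^(γ−1).
γ = 5/3 for a monatomic ideal gas, so γ−1 = 2/3.
T₁ = 253 °C = 526.1 K.
T₂ = 526.1 × (1/3.94)^(2/3) = 210.9 K.
Q = 0, so ΔU = W_on_gas = nCᵥΔT with Cᵥ = R/(γ−1) = 12.47 J/(mol·K).
ΔU = 1.14 × 12.47 × (210.9 − 526.1) = -4482 J.
Work done by the gas = −ΔU = 4482 J.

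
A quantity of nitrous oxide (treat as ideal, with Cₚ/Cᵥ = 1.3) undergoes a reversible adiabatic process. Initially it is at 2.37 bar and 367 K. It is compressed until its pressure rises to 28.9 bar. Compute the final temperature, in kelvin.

Along an adiabat T P^((1−γ)/γ) is constant, so T₂ = T₁ (P₂/P₁)^((γ−1)/γ).
T₂ = 367 × (28.9/2.37)^(0.231) = 653.6 K.

T₂ ≈ 654 K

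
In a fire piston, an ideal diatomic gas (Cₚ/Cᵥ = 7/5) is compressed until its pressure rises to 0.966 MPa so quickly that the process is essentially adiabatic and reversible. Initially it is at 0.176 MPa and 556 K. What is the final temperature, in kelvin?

T₂ ≈ 904 K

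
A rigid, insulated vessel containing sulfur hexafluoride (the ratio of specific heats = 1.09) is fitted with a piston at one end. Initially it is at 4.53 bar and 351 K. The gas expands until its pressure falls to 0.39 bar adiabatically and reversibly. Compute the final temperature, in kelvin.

Along an adiabat T P^((1−γ)/γ) is constant, so T₂ = T₁ (P₂/P₁)^((γ−1)/γ).
T₂ = 351 × (0.39/4.53)^(0.0826) = 286.7 K.

T₂ ≈ 287 K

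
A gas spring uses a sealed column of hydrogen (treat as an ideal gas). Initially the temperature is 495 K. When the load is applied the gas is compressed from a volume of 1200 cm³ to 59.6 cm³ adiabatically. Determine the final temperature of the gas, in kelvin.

For a reversible adiabat TV^(γ−1) is constant, so T₂ = T₁ (V₁/V₂)^(γ−1).
For a diatomic ideal gas γ = 7/5, so γ−1 = 2/5.
T₂ = 495 × (1200/59.6)^(2/5) = 1645 K.

T₂ ≈ 1650 K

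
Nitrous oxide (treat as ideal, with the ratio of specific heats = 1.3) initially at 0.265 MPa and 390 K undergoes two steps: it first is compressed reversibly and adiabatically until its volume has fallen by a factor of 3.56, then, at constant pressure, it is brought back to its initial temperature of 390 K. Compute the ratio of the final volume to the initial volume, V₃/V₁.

V₃/V₁ ≈ 0.192

Adiabatic step: V₂/V₁ = 0.2809; T₂ = T₁·3.56^(0.3) = 570.8 K.
Isobaric step: V₃/V₂ = T₃/T₂ = 390/570.8.
V₃/V₁ = (V₂/V₁)(V₃/V₂) = 0.2809 × (390/570.8) = 0.1919.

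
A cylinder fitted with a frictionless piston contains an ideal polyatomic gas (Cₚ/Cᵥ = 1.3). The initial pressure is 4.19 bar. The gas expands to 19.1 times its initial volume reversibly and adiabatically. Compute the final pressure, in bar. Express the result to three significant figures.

Since PV^γ is constant along a reversible adiabat, P₂ = P₁ (V₁/V₂)^γ.
P₂ = 4.19 × (1/19.1)^(1.3) = 0.09055 bar.

P₂ ≈ 0.0905 bar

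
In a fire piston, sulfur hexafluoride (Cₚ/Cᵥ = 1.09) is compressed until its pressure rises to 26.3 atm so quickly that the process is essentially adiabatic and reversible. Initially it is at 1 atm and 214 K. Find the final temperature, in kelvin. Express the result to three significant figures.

T₂ ≈ 280 K

Adiabatic: T₂/T₁ = (P₂/P₁)^((γ−1)/γ).
T₂ = 214 × (26.3/1)^(0.0826) = 280.3 K.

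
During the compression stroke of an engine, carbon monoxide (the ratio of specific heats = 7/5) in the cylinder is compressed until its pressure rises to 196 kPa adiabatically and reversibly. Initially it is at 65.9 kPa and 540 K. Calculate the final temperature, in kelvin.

Along an adiabat T P^((1−γ)/γ) is constant, so T₂ = T₁ (P₂/P₁)^((γ−1)/γ).
T₂ = 540 × (196/65.9)^(2/7) = 737.3 K.

T₂ ≈ 737 K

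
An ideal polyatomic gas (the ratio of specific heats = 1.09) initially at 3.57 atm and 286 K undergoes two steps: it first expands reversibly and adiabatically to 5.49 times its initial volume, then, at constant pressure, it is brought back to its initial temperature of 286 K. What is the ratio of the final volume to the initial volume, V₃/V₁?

Adiabatic step: V₂/V₁ = 5.49; T₂ = T₁·(1/5.49)^(0.09) = 245.4 K.
Isobaric step: V₃/V₂ = T₃/T₂ = 286/245.4.
V₃/V₁ = (V₂/V₁)(V₃/V₂) = 5.49 × (286/245.4) = 6.399.

V₃/V₁ ≈ 6.40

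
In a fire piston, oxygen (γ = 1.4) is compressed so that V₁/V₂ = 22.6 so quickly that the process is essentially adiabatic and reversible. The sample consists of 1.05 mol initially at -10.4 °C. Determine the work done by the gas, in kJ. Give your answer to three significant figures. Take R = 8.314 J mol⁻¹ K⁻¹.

For a reversible adiabat TV^(γ−1) is constant, so T₂ = T₁ (V₁/V₂)^(γ−1).
T₁ = -10.4 °C = 262.8 K.
T₂ = 262.8 × 22.6^(0.4) = 914.5 K.
Q = 0, so ΔU = W_on_gas = nCᵥΔT with Cᵥ = R/(γ−1) = 20.79 J/(mol·K).
ΔU = 1.05 × 20.79 × (914.5 − 262.8) = 14220 J.
Work done by the gas = −ΔU = -14220 J.

W ≈ -14.2 kJ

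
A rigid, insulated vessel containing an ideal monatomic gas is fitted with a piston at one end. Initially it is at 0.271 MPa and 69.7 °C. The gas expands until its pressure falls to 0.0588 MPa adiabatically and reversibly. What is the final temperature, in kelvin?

T₂ ≈ 186 K

Adiabatic: T₂/T₁ = (P₂/P₁)^((γ−1)/γ).
For a monatomic ideal gas γ = 5/3, so (γ−1)/γ = 2/5.
T₁ = 69.7 °C = 342.8 K.
T₂ = 342.8 × (0.0588/0.271)^(2/5) = 186.1 K.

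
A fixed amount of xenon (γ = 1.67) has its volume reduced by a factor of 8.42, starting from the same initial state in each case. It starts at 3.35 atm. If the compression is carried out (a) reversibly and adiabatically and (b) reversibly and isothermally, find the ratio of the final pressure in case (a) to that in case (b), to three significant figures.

P_adiabatic / P_isothermal ≈ 4.17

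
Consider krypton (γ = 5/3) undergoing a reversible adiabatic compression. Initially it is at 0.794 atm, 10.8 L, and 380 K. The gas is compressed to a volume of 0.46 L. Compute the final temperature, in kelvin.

T₂ ≈ 3120 K

For a reversible adiabat TV^(γ−1) is constant, so T₂ = T₁ (V₁/V₂)^(γ−1).
T₂ = 380 × (10.8/0.46)^(2/3) = 3116 K.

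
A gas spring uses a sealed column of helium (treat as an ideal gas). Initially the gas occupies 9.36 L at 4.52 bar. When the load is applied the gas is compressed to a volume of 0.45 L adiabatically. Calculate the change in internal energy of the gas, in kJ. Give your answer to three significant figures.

ΔU ≈ 41.7 kJ

γ = 5/3 for a monatomic ideal gas.
P₂ = P₁(V₁/V₂)^γ = 4.52×(9.36/0.45)^(5/3) = 711.1 bar.
For a reversible adiabat, W_by_gas = (P₁V₁ − P₂V₂)/(γ−1).
W_by = (452000×0.00936 − 7.111×10^7×0.00045) / (2/3) = -41650 J.
Q = 0 ⇒ ΔU = −W_by = 41650 J.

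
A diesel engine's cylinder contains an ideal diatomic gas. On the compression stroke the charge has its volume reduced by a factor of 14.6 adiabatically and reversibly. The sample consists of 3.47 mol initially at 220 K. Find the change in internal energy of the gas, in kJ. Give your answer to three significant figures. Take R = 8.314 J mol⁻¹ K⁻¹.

ΔU ≈ 30.5 kJ

Adiabatic: T₁V₁^(γ−1) = T₂V₂^(γ−1) ⇒ T₂ = T₁ (V₁/V₂)^(γ−1).
γ = 7/5 for a diatomic ideal gas, so γ−1 = 2/5.
T₂ = 220 × 14.6^(2/5) = 642.9 K.
Q = 0, so ΔU = W_on_gas = nCᵥΔT with Cᵥ = R/(γ−1) = 20.79 J/(mol·K).
ΔU = 3.47 × 20.79 × (642.9 − 220) = 30500 J.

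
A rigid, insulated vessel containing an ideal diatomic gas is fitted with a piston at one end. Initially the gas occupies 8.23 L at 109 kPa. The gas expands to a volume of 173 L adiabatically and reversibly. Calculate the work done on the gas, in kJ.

W ≈ -1.58 kJ

γ = 7/5 for a diatomic ideal gas.
P₂ = P₁(V₁/V₂)^γ = 109×(8.23/173)^(7/5) = 1.534 kPa.
For a reversible adiabat, W_by_gas = (P₁V₁ − P₂V₂)/(γ−1).
W_by = (109000×0.00823 − 1534×0.173) / (2/5) = 1579 J.
W_on_gas = −W_by = -1579 J.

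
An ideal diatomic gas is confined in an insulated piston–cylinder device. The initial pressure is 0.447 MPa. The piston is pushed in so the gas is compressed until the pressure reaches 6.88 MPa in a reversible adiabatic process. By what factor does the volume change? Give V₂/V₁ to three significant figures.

From PV^γ = const, V₂/V₁ = (P₁/P₂)^(1/γ).
For a diatomic ideal gas γ = 7/5.
V₂/V₁ = (0.447/6.88)^(5/7) = 0.1419.

V₂/V₁ ≈ 0.142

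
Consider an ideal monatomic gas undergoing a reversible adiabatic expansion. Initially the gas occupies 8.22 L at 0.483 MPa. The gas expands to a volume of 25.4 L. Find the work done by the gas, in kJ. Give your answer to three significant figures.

γ = 5/3 for a monatomic ideal gas.
P₂ = P₁(V₁/V₂)^γ = 0.483×(8.22/25.4)^(5/3) = 0.07368 MPa.
For a reversible adiabat, W_by_gas = (P₁V₁ − P₂V₂)/(γ−1).
W_by = (483000×0.00822 − 73680×0.0254) / (2/3) = 3148 J.

W ≈ 3.15 kJ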